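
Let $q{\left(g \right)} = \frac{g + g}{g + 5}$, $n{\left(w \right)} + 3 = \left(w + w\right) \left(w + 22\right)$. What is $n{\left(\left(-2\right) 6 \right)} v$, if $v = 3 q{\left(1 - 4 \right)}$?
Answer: $2187$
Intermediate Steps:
$n{\left(w \right)} = -3 + 2 w \left(22 + w\right)$ ($n{\left(w \right)} = -3 + \left(w + w\right) \left(w + 22\right) = -3 + 2 w \left(22 + w\right)$)
$q{\left(g \right)} = \frac{2 g}{5 + g}$
$v = -9$ ($v = 3 \frac{2 \left(1 - 4\right)}{5 + \left(1 - 4\right)} = 3 \cdot 2 \left(-3\right) \frac{1}{5 - 3} = 3 \cdot 2 \left(-3\right) \frac{1}{2} = 3 \left(-3\right) = -9$)
$n{\left(\left(-2\right) 6 \right)} v = \left(-3 + 2 \left(\left(-2\right) 6\right)^{2} + 44 \left(\left(-2\right) 6\right)\right) \left(-9\right) = \left(-3 + 2 \left(-12\right)^{2} + 44 \left(-12\right)\right) \left(-9\right) = \left(-3 + 2 \cdot 144 - 528\right) \left(-9\right) = \left(-3 + 288 - 528\right) \left(-9\right) = \left(-243\right) \left(-9\right) = 2187$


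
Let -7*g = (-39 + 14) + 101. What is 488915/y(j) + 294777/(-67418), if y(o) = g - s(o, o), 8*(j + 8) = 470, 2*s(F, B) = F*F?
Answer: -1493832712939/3922311822 ≈ -380.85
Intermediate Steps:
s(F, B) = F²/2 (s(F, B) = (F*F)/2 = F²/2)
j = 203/4 (j = -8 + (⅛)*470 = -8 + 235/4 = 203/4 ≈ 50.750)
g = -76/7 (g = -((-39 + 14) + 101)/7 = -(-25 + 101)/7 = -⅐*76 = -76/7 ≈ -10.857)
y(o) = -76/7 - o²/2
488915/y(j) + 294777/(-67418) = 488915/(-76/7 - (203/4)²/2) + 294777/(-67418) = 488915/(-76/7 - ½*41209/16) + 294777*(-1/67418) = 488915/(-76/7 - 41209/32) - 294777/67418 = 488915/(-290895/224) - 294777/67418 = 488915*(-224/290895) - 294777/67418 = -21903392/58179 - 294777/67418 = -1493832712939/3922311822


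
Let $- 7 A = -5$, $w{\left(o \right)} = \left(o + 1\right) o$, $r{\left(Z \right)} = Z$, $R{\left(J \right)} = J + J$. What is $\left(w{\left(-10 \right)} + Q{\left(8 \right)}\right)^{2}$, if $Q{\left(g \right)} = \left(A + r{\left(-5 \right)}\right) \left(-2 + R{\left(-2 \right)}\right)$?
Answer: $\frac{656100}{49} \approx 13390.0$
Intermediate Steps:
$R{\left(J \right)} = 2 J$
$w{\left(o \right)} = o \left(1 + o\right)$ ($w{\left(o \right)} = \left(1 + o\right) o = o \left(1 + o\right)$)
$A = \frac{5}{7}$ ($A = \left(- \frac{1}{7}\right) \left(-5\right) = \frac{5}{7} \approx 0.71429$)
$Q{\left(g \right)} = \frac{180}{7}$ ($Q{\left(g \right)} = \left(\frac{5}{7} - 5\right) \left(-2 + 2 \left(-2\right)\right) = - \frac{30 \left(-2 - 4\right)}{7} = \left(- \frac{30}{7}\right) \left(-6\right) = \frac{180}{7}$)
$\left(w{\left(-10 \right)} + Q{\left(8 \right)}\right)^{2} = \left(- 10 \left(1 - 10\right) + \frac{180}{7}\right)^{2} = \left(\left(-10\right) \left(-9\right) + \frac{180}{7}\right)^{2} = \left(90 + \frac{180}{7}\right)^{2} = \left(\frac{810}{7}\right)^{2} = \frac{656100}{49}$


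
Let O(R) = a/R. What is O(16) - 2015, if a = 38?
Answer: -16101/8 ≈ -2012.6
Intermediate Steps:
O(R) = 38/R
O(16) - 2015 = 38/16 - 2015 = 38*(1/16) - 2015 = 19/8 - 2015 = -16101/8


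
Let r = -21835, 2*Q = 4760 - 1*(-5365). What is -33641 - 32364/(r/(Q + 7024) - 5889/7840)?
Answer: -10173214910197/484727597 ≈ -20988.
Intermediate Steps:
Q = 10125/2 (Q = (4760 - 1*(-5365))/2 = (4760 + 5365)/2 = (½)*10125 = 10125/2 ≈ 5062.5)
-33641 - 32364/(r/(Q + 7024) - 5889/7840) = -33641 - 32364/(-21835/(10125/2 + 7024) - 5889/7840) = -33641 - 32364/(-21835/24173/2 - 5889*1/7840) = -33641 - 32364/(-21835*2/24173 - 5889/7840) = -33641 - 32364/(-43670/24173 - 5889/7840) = -33641 - 32364/(-484727597/189516320) = -33641 - 32364*(-189516320)/484727597 = -33641 - 1*(-6133506180480/484727597) = -33641 + 6133506180480/484727597 = -10173214910197/484727597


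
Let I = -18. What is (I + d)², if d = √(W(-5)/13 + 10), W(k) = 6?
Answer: 4348/13 - 72*√442/13 ≈ 218.02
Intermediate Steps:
d = 2*√442/13 (d = √(6/13 + 10) = √(136/13) = 2*√442/13 ≈ 3.2344)
(I + d)² = (-18 + 2*√442/13)²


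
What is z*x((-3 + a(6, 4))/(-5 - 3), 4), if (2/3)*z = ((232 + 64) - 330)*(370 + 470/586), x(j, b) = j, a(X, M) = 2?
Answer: -5540895/2344 ≈ -2363.9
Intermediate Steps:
z = -5540895/293 (z = 3*(((232 + 64) - 330)*(370 + 470/586))/2 = 3*((296 - 330)*(370 + 470*(1/586)))/2 = 3*(-34*(370 + 235/293))/2 = 3*(-34*108645/293)/2 = (3/2)*(-3693930/293) = -5540895/293 ≈ -18911.)
z*x((-3 + a(6, 4))/(-5 - 3), 4) = -5540895*(-3 + 2)/(293*(-5 - 3)) = -(-5540895)/(293*(-8)) = -(-5540895)*(-1)/(293*8) = -5540895/293*⅛ = -5540895/2344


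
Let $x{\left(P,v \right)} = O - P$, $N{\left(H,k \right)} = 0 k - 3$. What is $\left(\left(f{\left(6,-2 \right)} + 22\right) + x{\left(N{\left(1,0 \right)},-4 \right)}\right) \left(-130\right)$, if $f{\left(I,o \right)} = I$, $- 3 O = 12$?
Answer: $-3510$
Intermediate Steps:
$O = -4$ ($O = \left(- \frac{1}{3}\right) 12 = -4$)
$N{\left(H,k \right)} = -3$ ($N{\left(H,k \right)} = 0 - 3 = -3$)
$x{\left(P,v \right)} = -4 - P$
$\left(\left(f{\left(6,-2 \right)} + 22\right) + x{\left(N{\left(1,0 \right)},-4 \right)}\right) \left(-130\right) = \left(\left(6 + 22\right) - 1\right) \left(-130\right) = \left(28 + \left(-4 + 3\right)\right) \left(-130\right) = \left(28 - 1\right) \left(-130\right) = 27 \left(-130\right) = -3510$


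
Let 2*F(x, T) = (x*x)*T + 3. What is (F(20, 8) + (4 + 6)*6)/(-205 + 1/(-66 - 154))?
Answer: -365530/45101 ≈ -8.1047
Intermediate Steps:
F(x, T) = 3/2 + T*x²/2 (F(x, T) = ((x*x)*T + 3)/2 = (x²*T + 3)/2 = (T*x² + 3)/2 = (3 + T*x²)/2 = 3/2 + T*x²/2)
(F(20, 8) + (4 + 6)*6)/(-205 + 1/(-66 - 154)) = ((3/2 + (½)*8*20²) + (4 + 6)*6)/(-205 + 1/(-66 - 154)) = ((3/2 + (½)*8*400) + 10*6)/(-205 + 1/(-220)) = ((3/2 + 1600) + 60)/(-205 - 1/220) = (3203/2 + 60)/(-45101/220) = (3323/2)*(-220/45101) = -365530/45101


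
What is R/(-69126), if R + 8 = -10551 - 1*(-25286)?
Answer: -4909/23042 ≈ -0.21305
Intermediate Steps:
R = 14727 (R = -8 + (-10551 - 1*(-25286)) = -8 + (-10551 + 25286) = -8 + 14735 = 14727)
R/(-69126) = 14727/(-69126) = 14727*(-1/69126) = -4909/23042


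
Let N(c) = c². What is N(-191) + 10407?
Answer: 46888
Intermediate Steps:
N(-191) + 10407 = (-191)² + 10407 = 36481 + 10407 = 46888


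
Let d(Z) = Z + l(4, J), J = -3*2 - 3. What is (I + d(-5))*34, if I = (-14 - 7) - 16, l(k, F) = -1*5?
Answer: -1598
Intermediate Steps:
J = -9 (J = -6 - 3 = -9)
l(k, F) = -5
d(Z) = -5 + Z (d(Z) = Z - 5 = -5 + Z)
I = -37 (I = -21 - 16 = -37)
(I + d(-5))*34 = (-37 + (-5 - 5))*34 = (-37 - 10)*34 = -47*34 = -1598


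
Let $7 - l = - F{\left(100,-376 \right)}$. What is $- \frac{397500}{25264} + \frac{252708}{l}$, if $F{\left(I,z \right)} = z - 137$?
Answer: $- \frac{823193739}{1597948} \approx -515.16$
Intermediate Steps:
$F{\left(I,z \right)} = -137 + z$
$l = -506$ ($l = 7 - - (-137 - 376) = 7 - \left(-1\right) \left(-513\right) = 7 - 513 = -506$)
$- \frac{397500}{25264} + \frac{252708}{l} = - \frac{397500}{25264} + \frac{252708}{-506} = \left(-397500\right) \frac{1}{25264} + 252708 \left(- \frac{1}{506}\right) = - \frac{99375}{6316} - \frac{126354}{253} = - \frac{823193739}{1597948}$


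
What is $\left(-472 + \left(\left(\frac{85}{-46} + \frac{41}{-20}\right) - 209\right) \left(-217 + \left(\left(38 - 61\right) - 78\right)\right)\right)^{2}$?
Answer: $\frac{239097781807369}{52900} \approx 4.5198 \cdot 10^{9}$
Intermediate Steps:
$\left(-472 + \left(\left(\frac{85}{-46} + \frac{41}{-20}\right) - 209\right) \left(-217 + \left(\left(38 - 61\right) - 78\right)\right)\right)^{2} = \left(-472 + \left(\left(85 \left(- \frac{1}{46}\right) + 41 \left(- \frac{1}{20}\right)\right) - 209\right) \left(-217 - 101\right)\right)^{2} = \left(-472 + \left(\left(- \frac{85}{46} - \frac{41}{20}\right) - 209\right) \left(-217 - 101\right)\right)^{2} = \left(-472 + \left(- \frac{1793}{460} - 209\right) \left(-318\right)\right)^{2} = \left(-472 - - \frac{15571347}{230}\right)^{2} = \left(-472 + \frac{15571347}{230}\right)^{2} = \left(\frac{15462787}{230}\right)^{2} = \frac{239097781807369}{52900}$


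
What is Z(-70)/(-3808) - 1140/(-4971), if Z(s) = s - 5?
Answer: 1571315/6309856 ≈ 0.24903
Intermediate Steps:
Z(s) = -5 + s
Z(-70)/(-3808) - 1140/(-4971) = (-5 - 70)/(-3808) - 1140/(-4971) = -75*(-1/3808) - 1140*(-1/4971) = 75/3808 + 380/1657 = 1571315/6309856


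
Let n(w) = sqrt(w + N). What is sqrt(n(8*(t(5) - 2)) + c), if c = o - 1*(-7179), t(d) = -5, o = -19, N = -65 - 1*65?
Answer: sqrt(7160 + I*sqrt(186)) ≈ 84.617 + 0.0806*I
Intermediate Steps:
N = -130 (N = -65 - 65 = -130)
c = 7160 (c = -19 - 1*(-7179) = -19 + 7179 = 7160)
n(w) = sqrt(-130 + w) (n(w) = sqrt(w - 130) = sqrt(-130 + w))
sqrt(n(8*(t(5) - 2)) + c) = sqrt(sqrt(-130 + 8*(-5 - 2)) + 7160) = sqrt(sqrt(-130 + 8*(-7)) + 7160) = sqrt(sqrt(-130 - 56) + 7160) = sqrt(sqrt(-186) + 7160) = sqrt(I*sqrt(186) + 7160) = sqrt(7160 + I*sqrt(186))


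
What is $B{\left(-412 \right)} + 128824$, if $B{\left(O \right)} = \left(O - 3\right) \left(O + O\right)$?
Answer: $470784$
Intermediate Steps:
$B{\left(O \right)} = 2 O \left(-3 + O\right)$ ($B{\left(O \right)} = \left(-3 + O\right) 2 O = 2 O \left(-3 + O\right)$)
$B{\left(-412 \right)} + 128824 = 2 \left(-412\right) \left(-3 - 412\right) + 128824 = 2 \left(-412\right) \left(-415\right) + 128824 = 341960 + 128824 = 470784$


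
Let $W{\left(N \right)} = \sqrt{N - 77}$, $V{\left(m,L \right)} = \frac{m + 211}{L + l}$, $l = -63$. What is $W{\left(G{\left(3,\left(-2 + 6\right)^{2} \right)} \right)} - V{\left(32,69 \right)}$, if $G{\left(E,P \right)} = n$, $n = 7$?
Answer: $- \frac{81}{2} + i \sqrt{70} \approx -40.5 + 8.3666 i$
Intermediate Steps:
$V{\left(m,L \right)} = \frac{211 + m}{-63 + L}$ ($V{\left(m,L \right)} = \frac{m + 211}{L - 63} = \frac{211 + m}{-63 + L}$)
$G{\left(E,P \right)} = 7$
$W{\left(N \right)} = \sqrt{-77 + N}$
$W{\left(G{\left(3,\left(-2 + 6\right)^{2} \right)} \right)} - V{\left(32,69 \right)} = \sqrt{-77 + 7} - \frac{211 + 32}{-63 + 69} = \sqrt{-70} - \frac{1}{6} \cdot 243 = i \sqrt{70} - \frac{1}{6} \cdot 243 = i \sqrt{70} - \frac{81}{2} = - \frac{81}{2} + i \sqrt{70}$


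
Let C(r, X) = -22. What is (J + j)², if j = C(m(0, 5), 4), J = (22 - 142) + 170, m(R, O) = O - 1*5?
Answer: 784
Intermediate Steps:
m(R, O) = -5 + O (m(R, O) = O - 5 = -5 + O)
J = 50 (J = -120 + 170 = 50)
j = -22
(J + j)² = (50 - 22)² = 28² = 784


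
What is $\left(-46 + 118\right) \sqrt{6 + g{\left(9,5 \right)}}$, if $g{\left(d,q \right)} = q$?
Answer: $72 \sqrt{11} \approx 238.8$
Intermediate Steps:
$\left(-46 + 118\right) \sqrt{6 + g{\left(9,5 \right)}} = \left(-46 + 118\right) \sqrt{6 + 5} = 72 \sqrt{11}$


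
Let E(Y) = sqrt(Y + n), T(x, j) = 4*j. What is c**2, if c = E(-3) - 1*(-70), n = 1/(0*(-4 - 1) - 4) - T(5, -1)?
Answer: (140 + sqrt(3))**2/4 ≈ 5022.0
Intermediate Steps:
n = 15/4 (n = 1/(0*(-4 - 1) - 4) - 4*(-1) = 1/(0*(-5) - 4) - 1*(-4) = 1/(0 - 4) + 4 = 1/(-4) + 4 = -1/4 + 4 = 15/4 ≈ 3.7500)
E(Y) = sqrt(15/4 + Y) (E(Y) = sqrt(Y + 15/4) = sqrt(15/4 + Y))
c = 70 + sqrt(3)/2 (c = sqrt(15 + 4*(-3))/2 - 1*(-70) = sqrt(15 - 12)/2 + 70 = sqrt(3)/2 + 70 = 70 + sqrt(3)/2 ≈ 70.866)
c**2 = (70 + sqrt(3)/2)**2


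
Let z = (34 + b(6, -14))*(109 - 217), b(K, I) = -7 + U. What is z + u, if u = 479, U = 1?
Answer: -2545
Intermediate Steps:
b(K, I) = -6 (b(K, I) = -7 + 1 = -6)
z = -3024 (z = (34 - 6)*(109 - 217) = 28*(-108) = -3024)
z + u = -3024 + 479 = -2545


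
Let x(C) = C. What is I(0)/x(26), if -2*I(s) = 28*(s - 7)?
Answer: 49/13 ≈ 3.7692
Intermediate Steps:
I(s) = 98 - 14*s (I(s) = -14*(s - 7) = -14*(-7 + s) = -(-196 + 28*s)/2 = 98 - 14*s)
I(0)/x(26) = (98 - 14*0)/26 = (98 + 0)*(1/26) = 98*(1/26) = 49/13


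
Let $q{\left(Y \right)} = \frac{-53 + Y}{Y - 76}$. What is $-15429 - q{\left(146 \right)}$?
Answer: $- \frac{1080123}{70} \approx -15430.0$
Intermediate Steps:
$q{\left(Y \right)} = \frac{-53 + Y}{-76 + Y}$
$-15429 - q{\left(146 \right)} = -15429 - \frac{-53 + 146}{-76 + 146} = -15429 - \frac{1}{70} \cdot 93 = -15429 - \frac{93}{70} = - \frac{1080123}{70}$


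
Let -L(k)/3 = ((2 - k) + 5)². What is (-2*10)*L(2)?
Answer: 1500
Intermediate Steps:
L(k) = -3*(7 - k)² (L(k) = -3*((2 - k) + 5)² = -3*(7 - k)²)
(-2*10)*L(2) = (-2*10)*(-3*(-7 + 2)²) = -(-60)*(-5)² = -(-60)*25 = -20*(-75) = 1500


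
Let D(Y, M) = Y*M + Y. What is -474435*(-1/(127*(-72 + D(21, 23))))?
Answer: 52715/6096 ≈ 8.6475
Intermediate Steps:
D(Y, M) = Y + M*Y (D(Y, M) = M*Y + Y = Y + M*Y)
-474435*(-1/(127*(-72 + D(21, 23)))) = -474435*(-1/(127*(-72 + 21*(1 + 23)))) = -474435*(-1/(127*(-72 + 21*24))) = -474435*(-1/(127*(-72 + 504))) = -474435/(432*(-127)) = -474435/(-54864) = -474435*(-1/54864) = 52715/6096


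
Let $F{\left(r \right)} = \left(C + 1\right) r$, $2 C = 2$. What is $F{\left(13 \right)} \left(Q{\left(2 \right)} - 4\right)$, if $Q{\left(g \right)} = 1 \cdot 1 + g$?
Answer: $-26$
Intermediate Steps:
$C = 1$ ($C = \frac{1}{2} \cdot 2 = 1$)
$F{\left(r \right)} = 2 r$ ($F{\left(r \right)} = \left(1 + 1\right) r = 2 r$)
$Q{\left(g \right)} = 1 + g$
$F{\left(13 \right)} \left(Q{\left(2 \right)} - 4\right) = 2 \cdot 13 \left(\left(1 + 2\right) - 4\right) = 26 \left(3 - 4\right) = 26 \left(-1\right) = -26$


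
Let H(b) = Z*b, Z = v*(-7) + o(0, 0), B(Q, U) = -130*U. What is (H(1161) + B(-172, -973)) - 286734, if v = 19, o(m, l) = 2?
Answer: -312335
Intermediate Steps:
Z = -131 (Z = 19*(-7) + 2 = -133 + 2 = -131)
H(b) = -131*b
(H(1161) + B(-172, -973)) - 286734 = (-131*1161 - 130*(-973)) - 286734 = (-152091 + 126490) - 286734 = -25601 - 286734 = -312335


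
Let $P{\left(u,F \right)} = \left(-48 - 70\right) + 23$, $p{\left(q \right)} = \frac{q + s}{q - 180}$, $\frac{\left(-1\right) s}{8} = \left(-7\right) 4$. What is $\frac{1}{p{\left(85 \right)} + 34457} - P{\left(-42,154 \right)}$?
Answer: $\frac{310945165}{3273106} \approx 95.0$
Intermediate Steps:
$s = 224$ ($s = - 8 \left(\left(-7\right) 4\right) = \left(-8\right) \left(-28\right) = 224$)
$p{\left(q \right)} = \frac{224 + q}{-180 + q}$ ($p{\left(q \right)} = \frac{q + 224}{q - 180} = \frac{224 + q}{-180 + q}$)
$P{\left(u,F \right)} = -95$ ($P{\left(u,F \right)} = -118 + 23 = -95$)
$\frac{1}{p{\left(85 \right)} + 34457} - P{\left(-42,154 \right)} = \frac{1}{\frac{224 + 85}{-180 + 85} + 34457} - -95 = \frac{1}{\frac{1}{-95} \cdot 309 + 34457} + 95 = \frac{1}{\left(- \frac{1}{95}\right) 309 + 34457} + 95 = \frac{1}{- \frac{309}{95} + 34457} + 95 = \frac{1}{\frac{3273106}{95}} + 95 = \frac{95}{3273106} + 95 = \frac{310945165}{3273106}$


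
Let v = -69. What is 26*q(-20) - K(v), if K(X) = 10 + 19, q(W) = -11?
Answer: -315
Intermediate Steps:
K(X) = 29
26*q(-20) - K(v) = 26*(-11) - 1*29 = -286 - 29 = -315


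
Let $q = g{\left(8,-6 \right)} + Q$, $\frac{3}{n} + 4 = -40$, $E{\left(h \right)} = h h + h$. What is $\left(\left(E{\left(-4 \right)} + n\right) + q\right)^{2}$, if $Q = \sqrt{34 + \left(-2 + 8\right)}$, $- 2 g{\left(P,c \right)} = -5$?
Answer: $\frac{480665}{1936} + \frac{635 \sqrt{10}}{11} \approx 430.83$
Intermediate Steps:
$E{\left(h \right)} = h + h^{2}$ ($E{\left(h \right)} = h^{2} + h = h + h^{2}$)
$n = - \frac{3}{44}$ ($n = \frac{3}{-4 - 40} = \frac{3}{-44} = 3 \left(- \frac{1}{44}\right) = - \frac{3}{44} \approx -0.068182$)
$g{\left(P,c \right)} = \frac{5}{2}$ ($g{\left(P,c \right)} = \left(- \frac{1}{2}\right) \left(-5\right) = \frac{5}{2}$)
$Q = 2 \sqrt{10}$ ($Q = \sqrt{34 + 6} = \sqrt{40} = 2 \sqrt{10} \approx 6.3246$)
$q = \frac{5}{2} + 2 \sqrt{10} \approx 8.8246$
$\left(\left(E{\left(-4 \right)} + n\right) + q\right)^{2} = \left(\left(- 4 \left(1 - 4\right) - \frac{3}{44}\right) + \left(\frac{5}{2} + 2 \sqrt{10}\right)\right)^{2} = \left(\left(\left(-4\right) \left(-3\right) - \frac{3}{44}\right) + \left(\frac{5}{2} + 2 \sqrt{10}\right)\right)^{2} = \left(\left(12 - \frac{3}{44}\right) + \left(\frac{5}{2} + 2 \sqrt{10}\right)\right)^{2} = \left(\frac{525}{44} + \left(\frac{5}{2} + 2 \sqrt{10}\right)\right)^{2} = \left(\frac{635}{44} + 2 \sqrt{10}\right)^{2}$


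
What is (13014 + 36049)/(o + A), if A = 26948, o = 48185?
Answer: 49063/75133 ≈ 0.65302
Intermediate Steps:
(13014 + 36049)/(o + A) = (13014 + 36049)/(48185 + 26948) = 49063/75133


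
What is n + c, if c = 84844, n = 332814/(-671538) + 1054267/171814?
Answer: 6020861082533/70959182 ≈ 84850.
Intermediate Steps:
n = 400244925/70959182 (n = 332814*(-1/671538) + 1054267*(1/171814) = -55469/111923 + 1054267/171814 = 400244925/70959182 ≈ 5.6405)
n + c = 400244925/70959182 + 84844 = 6020861082533/70959182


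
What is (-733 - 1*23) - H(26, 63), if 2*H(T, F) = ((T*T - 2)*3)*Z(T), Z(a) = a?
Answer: -27042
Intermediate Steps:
H(T, F) = T*(-6 + 3*T²)/2 (H(T, F) = (((T*T - 2)*3)*T)/2 = (((T² - 2)*3)*T)/2 = (((-2 + T²)*3)*T)/2 = ((-6 + 3*T²)*T)/2 = (T*(-6 + 3*T²))/2 = T*(-6 + 3*T²)/2)
(-733 - 1*23) - H(26, 63) = (-733 - 1*23) - 3*26*(-2 + 26²)/2 = (-733 - 23) - 3*26*(-2 + 676)/2 = -756 - 3*26*674/2 = -756 - 1*26286 = -756 - 26286 = -27042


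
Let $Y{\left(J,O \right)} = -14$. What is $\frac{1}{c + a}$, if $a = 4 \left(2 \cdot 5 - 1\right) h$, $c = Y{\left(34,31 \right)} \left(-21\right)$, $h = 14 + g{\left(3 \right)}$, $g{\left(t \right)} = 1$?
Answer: $\frac{1}{834} \approx 0.001199$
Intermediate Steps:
$h = 15$ ($h = 14 + 1 = 15$)
$c = 294$ ($c = \left(-14\right) \left(-21\right) = 294$)
$a = 540$ ($a = 4 \left(2 \cdot 5 - 1\right) 15 = 4 \left(10 - 1\right) 15 = 4 \cdot 9 \cdot 15 = 36 \cdot 15 = 540$)
$\frac{1}{c + a} = \frac{1}{294 + 540} = \frac{1}{834}$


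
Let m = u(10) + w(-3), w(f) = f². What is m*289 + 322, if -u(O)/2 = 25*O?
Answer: -141577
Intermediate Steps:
u(O) = -50*O
m = -491 (m = -50*10 + (-3)² = -500 + 9 = -491)
m*289 + 322 = -491*289 + 322 = -141899 + 322 = -141577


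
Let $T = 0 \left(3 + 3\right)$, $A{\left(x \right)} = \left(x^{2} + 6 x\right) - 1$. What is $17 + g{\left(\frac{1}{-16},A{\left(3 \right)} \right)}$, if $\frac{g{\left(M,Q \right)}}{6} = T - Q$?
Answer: $-139$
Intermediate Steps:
$A{\left(x \right)} = -1 + x^{2} + 6 x$
$T = 0$ ($T = 0 \cdot 6 = 0$)
$g{\left(M,Q \right)} = - 6 Q$ ($g{\left(M,Q \right)} = 6 \left(0 - Q\right) = 6 \left(- Q\right) = - 6 Q$)
$17 + g{\left(\frac{1}{-16},A{\left(3 \right)} \right)} = 17 - 6 \left(-1 + 3^{2} + 6 \cdot 3\right) = 17 - 6 \left(-1 + 9 + 18\right) = 17 - 156 = -139$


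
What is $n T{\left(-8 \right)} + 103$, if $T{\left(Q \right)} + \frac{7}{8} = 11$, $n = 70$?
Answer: $\frac{3247}{4} \approx 811.75$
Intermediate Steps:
$T{\left(Q \right)} = \frac{81}{8}$ ($T{\left(Q \right)} = - \frac{7}{8} + 11 = \frac{81}{8}$)
$n T{\left(-8 \right)} + 103 = 70 \cdot \frac{81}{8} + 103 = \frac{2835}{4} + 103 = \frac{3247}{4}$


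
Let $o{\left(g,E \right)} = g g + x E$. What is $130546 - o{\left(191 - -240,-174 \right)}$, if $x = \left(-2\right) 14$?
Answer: $-60087$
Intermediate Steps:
$x = -28$
$o{\left(g,E \right)} = g^{2} - 28 E$ ($o{\left(g,E \right)} = g g - 28 E = g^{2} - 28 E$)
$130546 - o{\left(191 - -240,-174 \right)} = 130546 - \left(\left(191 - -240\right)^{2} - -4872\right) = 130546 - \left(\left(191 + 240\right)^{2} + 4872\right) = 130546 - \left(431^{2} + 4872\right) = 130546 - \left(185761 + 4872\right) = 130546 - 190633 = -60087$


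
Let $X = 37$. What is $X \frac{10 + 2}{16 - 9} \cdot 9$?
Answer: $\frac{3996}{7} \approx 570.86$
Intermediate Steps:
$X \frac{10 + 2}{16 - 9} \cdot 9 = 37 \frac{10 + 2}{16 - 9} \cdot 9 = 37 \cdot \frac{12}{7} \cdot 9 = \frac{444}{7} \cdot 9 = \frac{3996}{7}$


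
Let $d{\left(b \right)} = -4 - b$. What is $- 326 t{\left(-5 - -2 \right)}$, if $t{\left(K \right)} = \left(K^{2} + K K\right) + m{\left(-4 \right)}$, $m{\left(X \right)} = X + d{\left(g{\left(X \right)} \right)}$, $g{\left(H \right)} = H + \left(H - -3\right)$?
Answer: $-4890$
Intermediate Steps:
$g{\left(H \right)} = 3 + 2 H$ ($g{\left(H \right)} = H + \left(H + 3\right) = H + \left(3 + H\right) = 3 + 2 H$)
$m{\left(X \right)} = -7 - X$ ($m{\left(X \right)} = X - \left(7 + 2 X\right) = -7 - X$)
$t{\left(K \right)} = -3 + 2 K^{2}$ ($t{\left(K \right)} = \left(K^{2} + K K\right) - 3 = \left(K^{2} + K^{2}\right) + \left(-7 + 4\right) = 2 K^{2} - 3 = -3 + 2 K^{2}$)
$- 326 t{\left(-5 - -2 \right)} = - 326 \left(-3 + 2 \left(-5 - -2\right)^{2}\right) = - 326 \left(-3 + 2 \left(-5 + 2\right)^{2}\right) = - 326 \left(-3 + 2 \left(-3\right)^{2}\right) = - 326 \left(-3 + 2 \cdot 9\right) = - 326 \left(-3 + 18\right) = \left(-326\right) 15 = -4890$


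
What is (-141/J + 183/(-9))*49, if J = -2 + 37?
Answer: -17906/15 ≈ -1193.7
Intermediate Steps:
J = 35
(-141/J + 183/(-9))*49 = (-141/35 + 183/(-9))*49 = (-141*1/35 + 183*(-⅑))*49 = (-141/35 - 61/3)*49 = -2558/105*49 = -17906/15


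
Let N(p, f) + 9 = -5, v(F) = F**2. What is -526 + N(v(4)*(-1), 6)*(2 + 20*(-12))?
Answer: 2806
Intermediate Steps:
N(p, f) = -14 (N(p, f) = -9 - 5 = -14)
-526 + N(v(4)*(-1), 6)*(2 + 20*(-12)) = -526 - 14*(2 + 20*(-12)) = -526 - 14*(2 - 240) = -526 - 14*(-238) = -526 + 3332 = 2806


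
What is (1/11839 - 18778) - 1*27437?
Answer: -547139384/11839 ≈ -46215.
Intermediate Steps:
(1/11839 - 18778) - 1*27437 = (1/11839 - 18778) - 27437 = -222312741/11839 - 27437 = -547139384/11839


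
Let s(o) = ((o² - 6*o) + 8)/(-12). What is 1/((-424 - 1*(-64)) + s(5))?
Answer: -4/1441 ≈ -0.0027759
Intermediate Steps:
s(o) = -⅔ + o/2 - o²/12 (s(o) = (8 + o² - 6*o)*(-1/12) = -⅔ + o/2 - o²/12)
1/((-424 - 1*(-64)) + s(5)) = 1/((-424 - 1*(-64)) + (-⅔ + (½)*5 - 1/12*5²)) = 1/((-424 + 64) + (-⅔ + 5/2 - 1/12*25)) = 1/(-360 + (-⅔ + 5/2 - 25/12)) = 1/(-360 - ¼) = 1/(-1441/4) = -4/1441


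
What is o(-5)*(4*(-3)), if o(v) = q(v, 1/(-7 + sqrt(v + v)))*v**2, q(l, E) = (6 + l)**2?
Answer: -300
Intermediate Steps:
o(v) = v**2*(6 + v)**2 (o(v) = (6 + v)**2*v**2 = v**2*(6 + v)**2)
o(-5)*(4*(-3)) = ((-5)**2*(6 - 5)**2)*(4*(-3)) = (25*1**2)*(-12) = (25*1)*(-12) = 25*(-12) = -300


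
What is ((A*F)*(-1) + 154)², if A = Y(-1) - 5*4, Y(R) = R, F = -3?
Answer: 8281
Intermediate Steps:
A = -21 (A = -1 - 5*4 = -1 - 20 = -21)
((A*F)*(-1) + 154)² = (-21*(-3)*(-1) + 154)² = (63*(-1) + 154)² = (-63 + 154)² = 91² = 8281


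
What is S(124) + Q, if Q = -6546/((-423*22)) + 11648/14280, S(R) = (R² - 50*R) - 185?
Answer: 395176252/43945 ≈ 8992.5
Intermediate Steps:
S(R) = -185 + R² - 50*R
Q = 66757/43945 (Q = -6546/(-9306) + 11648*(1/14280) = -6546*(-1/9306) + 208/255 = 1091/1551 + 208/255 = 66757/43945 ≈ 1.5191)
S(124) + Q = (-185 + 124² - 50*124) + 66757/43945 = (-185 + 15376 - 6200) + 66757/43945 = 8991 + 66757/43945 = 395176252/43945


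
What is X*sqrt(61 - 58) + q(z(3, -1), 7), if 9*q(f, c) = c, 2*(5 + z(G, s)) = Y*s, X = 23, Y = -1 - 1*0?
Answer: 7/9 + 23*sqrt(3) ≈ 40.615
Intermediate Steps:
Y = -1 (Y = -1 + 0 = -1)
z(G, s) = -5 - s/2 (z(G, s) = -5 + (-s)/2 = -5 - s/2)
q(f, c) = c/9
X*sqrt(61 - 58) + q(z(3, -1), 7) = 23*sqrt(61 - 58) + (1/9)*7 = 23*sqrt(3) + 7/9 = 7/9 + 23*sqrt(3)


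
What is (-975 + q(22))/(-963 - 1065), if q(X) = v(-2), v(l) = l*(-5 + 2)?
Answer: 323/676 ≈ 0.47781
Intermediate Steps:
v(l) = -3*l (v(l) = l*(-3) = -3*l)
q(X) = 6 (q(X) = -3*(-2) = 6)
(-975 + q(22))/(-963 - 1065) = (-975 + 6)/(-963 - 1065) = -969/(-2028) = -1/2028*(-969) = 323/676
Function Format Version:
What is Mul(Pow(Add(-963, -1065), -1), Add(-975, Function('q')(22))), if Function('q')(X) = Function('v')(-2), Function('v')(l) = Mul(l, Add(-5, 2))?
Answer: Rational(323, 676) ≈ 0.47781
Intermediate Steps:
Function('v')(l) = Mul(-3, l) (Function('v')(l) = Mul(l, -3) = Mul(-3, l))
Function('q')(X) = 6 (Function('q')(X) = Mul(-3, -2) = 6)
Mul(Pow(Add(-963, -1065), -1), Add(-975, Function('q')(22))) = Mul(Pow(Add(-963, -1065), -1), Add(-975, 6)) = Mul(Pow(-2028, -1), -969) = Mul(Rational(-1, 2028), -969) = Rational(323, 676)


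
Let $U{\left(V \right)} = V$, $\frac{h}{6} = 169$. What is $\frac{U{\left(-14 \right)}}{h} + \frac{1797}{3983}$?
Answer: $\frac{883198}{2019381} \approx 0.43736$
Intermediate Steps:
$h = 1014$ ($h = 6 \cdot 169 = 1014$)
$\frac{U{\left(-14 \right)}}{h} + \frac{1797}{3983} = - \frac{14}{1014} + \frac{1797}{3983} = \left(-14\right) \frac{1}{1014} + 1797 \cdot \frac{1}{3983} = - \frac{7}{507} + \frac{1797}{3983} = \frac{883198}{2019381}$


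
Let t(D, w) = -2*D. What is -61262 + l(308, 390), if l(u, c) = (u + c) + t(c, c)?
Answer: -61344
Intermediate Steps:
l(u, c) = u - c (l(u, c) = (u + c) - 2*c = (c + u) - 2*c = u - c)
-61262 + l(308, 390) = -61262 + (308 - 1*390) = -61262 + (308 - 390) = -61262 - 82 = -61344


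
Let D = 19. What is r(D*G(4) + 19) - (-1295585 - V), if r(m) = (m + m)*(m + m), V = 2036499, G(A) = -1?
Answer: 3332084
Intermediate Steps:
r(m) = 4*m² (r(m) = (2*m)*(2*m) = 4*m²)
r(D*G(4) + 19) - (-1295585 - V) = 4*(19*(-1) + 19)² - (-1295585 - 1*2036499) = 4*(-19 + 19)² - (-1295585 - 2036499) = 4*0² - 1*(-3332084) = 4*0 + 3332084 = 0 + 3332084 = 3332084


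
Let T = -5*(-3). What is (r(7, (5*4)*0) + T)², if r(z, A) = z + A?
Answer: 484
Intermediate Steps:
r(z, A) = A + z
T = 15
(r(7, (5*4)*0) + T)² = (((5*4)*0 + 7) + 15)² = ((20*0 + 7) + 15)² = ((0 + 7) + 15)² = (7 + 15)² = 22² = 484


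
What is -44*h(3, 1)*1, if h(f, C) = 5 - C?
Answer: -176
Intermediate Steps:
-44*h(3, 1)*1 = -44*(5 - 1*1)*1 = -44*(5 - 1)*1 = -44*4*1 = -176*1 = -176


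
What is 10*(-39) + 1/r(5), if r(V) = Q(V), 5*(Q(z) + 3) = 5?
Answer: -781/2 ≈ -390.50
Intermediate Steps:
Q(z) = -2 (Q(z) = -3 + (⅕)*5 = -3 + 1 = -2)
r(V) = -2
10*(-39) + 1/r(5) = 10*(-39) + 1/(-2) = -390 - ½ = -781/2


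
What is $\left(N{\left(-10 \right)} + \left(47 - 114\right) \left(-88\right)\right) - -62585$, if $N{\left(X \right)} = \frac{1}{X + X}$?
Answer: $\frac{1369619}{20} \approx 68481.0$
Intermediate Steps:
$N{\left(X \right)} = \frac{1}{2 X}$
$\left(N{\left(-10 \right)} + \left(47 - 114\right) \left(-88\right)\right) - -62585 = \left(\frac{1}{2 \left(-10\right)} + \left(47 - 114\right) \left(-88\right)\right) - -62585 = \left(\frac{1}{2} \left(- \frac{1}{10}\right) + \left(47 - 114\right) \left(-88\right)\right) + 62585 = \left(- \frac{1}{20} - -5896\right) + 62585 = \left(- \frac{1}{20} + 5896\right) + 62585 = \frac{117919}{20} + 62585 = \frac{1369619}{20}$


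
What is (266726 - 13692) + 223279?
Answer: 476313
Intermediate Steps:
(266726 - 13692) + 223279 = 253034 + 223279 = 476313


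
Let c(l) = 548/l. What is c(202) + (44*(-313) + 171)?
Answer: -1373427/101 ≈ -13598.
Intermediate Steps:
c(202) + (44*(-313) + 171) = 548/202 + (44*(-313) + 171) = 548*(1/202) + (-13772 + 171) = 274/101 - 13601 = -1373427/101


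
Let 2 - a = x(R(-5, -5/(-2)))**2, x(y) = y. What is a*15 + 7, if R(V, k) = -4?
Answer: -203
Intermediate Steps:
a = -14 (a = 2 - 1*(-4)**2 = 2 - 1*16 = 2 - 16 = -14)
a*15 + 7 = -14*15 + 7 = -210 + 7 = -203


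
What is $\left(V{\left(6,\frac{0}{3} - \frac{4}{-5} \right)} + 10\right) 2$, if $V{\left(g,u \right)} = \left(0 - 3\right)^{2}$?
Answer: $38$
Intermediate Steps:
$V{\left(g,u \right)} = 9$ ($V{\left(g,u \right)} = \left(-3\right)^{2} = 9$)
$\left(V{\left(6,\frac{0}{3} - \frac{4}{-5} \right)} + 10\right) 2 = \left(9 + 10\right) 2 = 19 \cdot 2 = 38$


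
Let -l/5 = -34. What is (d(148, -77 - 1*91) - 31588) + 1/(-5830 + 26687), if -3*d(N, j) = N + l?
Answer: -661041757/20857 ≈ -31694.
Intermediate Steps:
l = 170 (l = -5*(-34) = 170)
d(N, j) = -170/3 - N/3 (d(N, j) = -(N + 170)/3 = -(170 + N)/3 = -170/3 - N/3)
(d(148, -77 - 1*91) - 31588) + 1/(-5830 + 26687) = ((-170/3 - ⅓*148) - 31588) + 1/(-5830 + 26687) = ((-170/3 - 148/3) - 31588) + 1/20857 = (-106 - 31588) + 1/20857 = -31694 + 1/20857 = -661041757/20857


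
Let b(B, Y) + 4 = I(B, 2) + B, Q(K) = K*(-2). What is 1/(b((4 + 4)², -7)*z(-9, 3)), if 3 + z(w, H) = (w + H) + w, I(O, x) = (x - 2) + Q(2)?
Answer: -1/1008 ≈ -0.00099206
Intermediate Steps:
Q(K) = -2*K
I(O, x) = -6 + x (I(O, x) = (x - 2) - 2*2 = (-2 + x) - 4 = -6 + x)
b(B, Y) = -8 + B (b(B, Y) = -4 + ((-6 + 2) + B) = -4 + (-4 + B) = -8 + B)
z(w, H) = -3 + H + 2*w (z(w, H) = -3 + ((w + H) + w) = -3 + ((H + w) + w) = -3 + (H + 2*w) = -3 + H + 2*w)
1/(b((4 + 4)², -7)*z(-9, 3)) = 1/((-8 + (4 + 4)²)*(-3 + 3 + 2*(-9))) = 1/((-8 + 8²)*(-3 + 3 - 18)) = 1/((-8 + 64)*(-18)) = 1/(56*(-18)) = 1/(-1008) = -1/1008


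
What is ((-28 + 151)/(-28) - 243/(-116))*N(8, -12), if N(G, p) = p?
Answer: 5598/203 ≈ 27.576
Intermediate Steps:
((-28 + 151)/(-28) - 243/(-116))*N(8, -12) = ((-28 + 151)/(-28) - 243/(-116))*(-12) = (123*(-1/28) - 243*(-1/116))*(-12) = (-123/28 + 243/116)*(-12) = -933/406*(-12) = 5598/203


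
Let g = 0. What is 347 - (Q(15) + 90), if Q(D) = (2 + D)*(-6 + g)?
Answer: 359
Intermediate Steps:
Q(D) = -12 - 6*D (Q(D) = (2 + D)*(-6 + 0) = (2 + D)*(-6) = -12 - 6*D)
347 - (Q(15) + 90) = 347 - ((-12 - 6*15) + 90) = 347 - ((-12 - 90) + 90) = 347 - (-102 + 90) = 347 - 1*(-12) = 347 + 12 = 359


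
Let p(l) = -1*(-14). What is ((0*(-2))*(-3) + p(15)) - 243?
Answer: -229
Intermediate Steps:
p(l) = 14
((0*(-2))*(-3) + p(15)) - 243 = ((0*(-2))*(-3) + 14) - 243 = (0*(-3) + 14) - 243 = (0 + 14) - 243 = 14 - 243 = -229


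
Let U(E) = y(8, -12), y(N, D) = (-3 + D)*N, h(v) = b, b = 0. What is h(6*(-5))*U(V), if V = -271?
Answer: 0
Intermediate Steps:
h(v) = 0
y(N, D) = N*(-3 + D)
U(E) = -120 (U(E) = 8*(-3 - 12) = 8*(-15) = -120)
h(6*(-5))*U(V) = 0*(-120) = 0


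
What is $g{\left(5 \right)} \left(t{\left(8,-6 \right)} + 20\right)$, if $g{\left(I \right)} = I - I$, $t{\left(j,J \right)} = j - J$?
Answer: $0$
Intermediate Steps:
$g{\left(I \right)} = 0$
$g{\left(5 \right)} \left(t{\left(8,-6 \right)} + 20\right) = 0 \left(\left(8 - -6\right) + 20\right) = 0 \left(\left(8 + 6\right) + 20\right) = 0 \left(14 + 20\right) = 0 \cdot 34 = 0$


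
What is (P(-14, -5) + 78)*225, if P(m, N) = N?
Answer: 16425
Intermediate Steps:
(P(-14, -5) + 78)*225 = (-5 + 78)*225 = 73*225 = 16425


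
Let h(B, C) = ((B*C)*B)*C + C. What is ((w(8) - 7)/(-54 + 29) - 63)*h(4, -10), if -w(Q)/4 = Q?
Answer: -488448/5 ≈ -97690.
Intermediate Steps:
w(Q) = -4*Q
h(B, C) = C + B**2*C**2 (h(B, C) = (C*B**2)*C + C = B**2*C**2 + C = C + B**2*C**2)
((w(8) - 7)/(-54 + 29) - 63)*h(4, -10) = ((-4*8 - 7)/(-54 + 29) - 63)*(-10*(1 - 10*4**2)) = ((-32 - 7)/(-25) - 63)*(-10*(1 - 10*16)) = (-39*(-1/25) - 63)*(-10*(1 - 160)) = (39/25 - 63)*(-10*(-159)) = -1536/25*1590 = -488448/5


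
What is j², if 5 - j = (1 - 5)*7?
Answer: 1089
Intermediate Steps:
j = 33 (j = 5 - (1 - 5)*7 = 5 - (-4)*7 = 5 - 1*(-28) = 5 + 28 = 33)
j² = 33² = 1089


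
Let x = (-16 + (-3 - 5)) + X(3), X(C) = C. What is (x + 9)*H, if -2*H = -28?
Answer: -168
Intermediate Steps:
H = 14 (H = -1/2*(-28) = 14)
x = -21 (x = (-16 + (-3 - 5)) + 3 = (-16 - 8) + 3 = -24 + 3 = -21)
(x + 9)*H = (-21 + 9)*14 = -12*14 = -168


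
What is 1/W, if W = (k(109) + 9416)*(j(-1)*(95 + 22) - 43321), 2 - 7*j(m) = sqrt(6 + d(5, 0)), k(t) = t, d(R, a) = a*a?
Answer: -2121091/874554982233375 + 273*sqrt(6)/291518327411125 ≈ -2.4230e-9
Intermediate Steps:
d(R, a) = a**2
j(m) = 2/7 - sqrt(6)/7 (j(m) = 2/7 - sqrt(6 + 0**2)/7 = 2/7 - sqrt(6 + 0)/7 = 2/7 - sqrt(6)/7)
W = -2886198825/7 - 1114425*sqrt(6)/7 (W = (109 + 9416)*((2/7 - sqrt(6)/7)*(95 + 22) - 43321) = 9525*((2/7 - sqrt(6)/7)*117 - 43321) = 9525*((234/7 - 117*sqrt(6)/7) - 43321) = 9525*(-303013/7 - 117*sqrt(6)/7) = -2886198825/7 - 1114425*sqrt(6)/7 ≈ -4.1270e+8)
1/W = 1/(-2886198825/7 - 1114425*sqrt(6)/7)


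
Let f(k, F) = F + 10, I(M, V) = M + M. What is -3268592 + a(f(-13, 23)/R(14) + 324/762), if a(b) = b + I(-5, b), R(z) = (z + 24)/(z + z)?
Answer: -7887076926/2413 ≈ -3.2686e+6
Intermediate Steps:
I(M, V) = 2*M
f(k, F) = 10 + F
R(z) = (24 + z)/(2*z) (R(z) = (24 + z)/((2*z)) = (24 + z)*(1/(2*z)) = (24 + z)/(2*z))
a(b) = -10 + b (a(b) = b + 2*(-5) = b - 10 = -10 + b)
-3268592 + a(f(-13, 23)/R(14) + 324/762) = -3268592 + (-10 + ((10 + 23)/(((1/2)*(24 + 14)/14)) + 324/762)) = -3268592 + (-10 + (33/(((1/2)*(1/14)*38)) + 324*(1/762))) = -3268592 + (-10 + (33/(19/14) + 54/127)) = -3268592 + (-10 + (33*(14/19) + 54/127)) = -3268592 + (-10 + (462/19 + 54/127)) = -3268592 + (-10 + 59700/2413) = -3268592 + 35570/2413 = -7887076926/2413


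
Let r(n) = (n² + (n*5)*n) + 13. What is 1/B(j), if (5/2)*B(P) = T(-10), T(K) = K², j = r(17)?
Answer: 1/40 ≈ 0.025000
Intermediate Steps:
r(n) = 13 + 6*n² (r(n) = (n² + (5*n)*n) + 13 = (n² + 5*n²) + 13 = 6*n² + 13 = 13 + 6*n²)
j = 1747 (j = 13 + 6*17² = 13 + 6*289 = 13 + 1734 = 1747)
B(P) = 40 (B(P) = (⅖)*(-10)² = (⅖)*100 = 40)
1/B(j) = 1/40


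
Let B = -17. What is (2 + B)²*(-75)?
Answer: -16875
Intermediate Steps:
(2 + B)²*(-75) = (2 - 17)²*(-75) = (-15)²*(-75) = 225*(-75) = -16875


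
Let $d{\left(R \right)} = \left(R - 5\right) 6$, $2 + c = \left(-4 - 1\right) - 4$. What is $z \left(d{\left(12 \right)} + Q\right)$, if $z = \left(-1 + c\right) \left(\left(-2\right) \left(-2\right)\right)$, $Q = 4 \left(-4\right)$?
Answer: $-1248$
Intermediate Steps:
$c = -11$ ($c = -2 - 9 = -11$)
$Q = -16$
$z = -48$ ($z = \left(-1 - 11\right) \left(\left(-2\right) \left(-2\right)\right) = \left(-12\right) 4 = -48$)
$d{\left(R \right)} = -30 + 6 R$ ($d{\left(R \right)} = \left(-5 + R\right) 6 = -30 + 6 R$)
$z \left(d{\left(12 \right)} + Q\right) = - 48 \left(\left(-30 + 6 \cdot 12\right) - 16\right) = - 48 \left(\left(-30 + 72\right) - 16\right) = - 48 \left(42 - 16\right) = \left(-48\right) 26 = -1248$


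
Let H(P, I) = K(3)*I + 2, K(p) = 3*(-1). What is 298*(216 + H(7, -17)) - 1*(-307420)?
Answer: 387582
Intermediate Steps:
K(p) = -3
H(P, I) = 2 - 3*I (H(P, I) = -3*I + 2 = 2 - 3*I)
298*(216 + H(7, -17)) - 1*(-307420) = 298*(216 + (2 - 3*(-17))) - 1*(-307420) = 298*(216 + (2 + 51)) + 307420 = 298*(216 + 53) + 307420 = 298*269 + 307420 = 80162 + 307420 = 387582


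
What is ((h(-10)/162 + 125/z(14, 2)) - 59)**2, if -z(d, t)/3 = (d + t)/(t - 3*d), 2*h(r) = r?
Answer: 13366336/6561 ≈ 2037.2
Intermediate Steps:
h(r) = r/2
z(d, t) = -3*(d + t)/(t - 3*d)
((h(-10)/162 + 125/z(14, 2)) - 59)**2 = ((((1/2)*(-10))/162 + 125/((3*(14 + 2)/(-1*2 + 3*14)))) - 59)**2 = ((-5*1/162 + 125/((3*16/(-2 + 42)))) - 59)**2 = ((-5/162 + 125/((3*16/40))) - 59)**2 = ((-5/162 + 125/((3*(1/40)*16))) - 59)**2 = ((-5/162 + 125/(6/5)) - 59)**2 = ((-5/162 + 125*(5/6)) - 59)**2 = ((-5/162 + 625/6) - 59)**2 = (8435/81 - 59)**2 = (3656/81)**2 = 13366336/6561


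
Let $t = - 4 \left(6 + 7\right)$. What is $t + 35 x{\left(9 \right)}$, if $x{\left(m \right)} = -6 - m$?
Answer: $-577$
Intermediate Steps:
$t = -52$ ($t = \left(-4\right) 13 = -52$)
$t + 35 x{\left(9 \right)} = -52 + 35 \left(-6 - 9\right) = -52 + 35 \left(-15\right) = -52 - 525 = -577$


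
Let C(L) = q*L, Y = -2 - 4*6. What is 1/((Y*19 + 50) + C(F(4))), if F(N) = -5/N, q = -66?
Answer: -2/723 ≈ -0.0027663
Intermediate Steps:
Y = -26 (Y = -2 - 24 = -26)
C(L) = -66*L
1/((Y*19 + 50) + C(F(4))) = 1/((-26*19 + 50) - (-330)/4) = 1/((-494 + 50) - (-330)/4) = 1/(-444 - 66*(-5/4)) = 1/(-444 + 165/2) = 1/(-723/2) = -2/723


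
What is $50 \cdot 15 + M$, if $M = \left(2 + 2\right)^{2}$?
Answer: $766$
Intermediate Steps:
$M = 16$ ($M = 4^{2} = 16$)
$50 \cdot 15 + M = 50 \cdot 15 + 16 = 750 + 16 = 766$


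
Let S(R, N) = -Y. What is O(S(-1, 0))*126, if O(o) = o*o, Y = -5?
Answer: 3150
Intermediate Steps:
S(R, N) = 5 (S(R, N) = -1*(-5) = 5)
O(o) = o**2
O(S(-1, 0))*126 = 5**2*126 = 25*126 = 3150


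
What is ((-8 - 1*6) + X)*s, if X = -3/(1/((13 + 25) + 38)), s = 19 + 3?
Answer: -5324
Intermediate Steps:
s = 22
X = -228 (X = -3/(1/(38 + 38)) = -3/(1/76) = -3/1/76 = -3*76 = -228)
((-8 - 1*6) + X)*s = ((-8 - 1*6) - 228)*22 = ((-8 - 6) - 228)*22 = (-14 - 228)*22 = -242*22 = -5324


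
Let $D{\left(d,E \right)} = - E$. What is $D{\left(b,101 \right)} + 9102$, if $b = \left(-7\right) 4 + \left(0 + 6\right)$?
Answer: $9001$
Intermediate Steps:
$b = -22$ ($b = -28 + 6 = -22$)
$D{\left(b,101 \right)} + 9102 = \left(-1\right) 101 + 9102 = -101 + 9102 = 9001$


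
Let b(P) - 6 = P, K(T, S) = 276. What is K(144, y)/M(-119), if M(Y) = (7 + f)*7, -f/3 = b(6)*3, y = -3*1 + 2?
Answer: -276/707 ≈ -0.39038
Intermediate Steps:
y = -1 (y = -3 + 2 = -1)
b(P) = 6 + P
f = -108 (f = -3*(6 + 6)*3 = -36*3 = -3*36 = -108)
M(Y) = -707 (M(Y) = (7 - 108)*7 = -101*7 = -707)
K(144, y)/M(-119) = 276/(-707) = 276*(-1/707) = -276/707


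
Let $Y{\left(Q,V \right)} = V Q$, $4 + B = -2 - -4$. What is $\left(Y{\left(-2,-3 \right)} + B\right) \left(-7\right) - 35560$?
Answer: $-35588$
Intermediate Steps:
$B = -2$ ($B = -4 - -2 = -4 + \left(-2 + 4\right) = -4 + 2 = -2$)
$Y{\left(Q,V \right)} = Q V$
$\left(Y{\left(-2,-3 \right)} + B\right) \left(-7\right) - 35560 = \left(\left(-2\right) \left(-3\right) - 2\right) \left(-7\right) - 35560 = \left(6 - 2\right) \left(-7\right) - 35560 = 4 \left(-7\right) - 35560 = -28 - 35560 = -35588$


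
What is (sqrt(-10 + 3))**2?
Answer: -7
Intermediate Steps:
(sqrt(-10 + 3))**2 = (sqrt(-7))**2 = (I*sqrt(7))**2 = -7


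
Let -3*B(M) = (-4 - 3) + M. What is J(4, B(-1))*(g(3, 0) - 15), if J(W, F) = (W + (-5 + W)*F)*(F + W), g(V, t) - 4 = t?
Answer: -880/9 ≈ -97.778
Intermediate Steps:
g(V, t) = 4 + t
B(M) = 7/3 - M/3 (B(M) = -((-4 - 3) + M)/3 = -(-7 + M)/3 = 7/3 - M/3)
J(W, F) = (F + W)*(W + F*(-5 + W)) (J(W, F) = (W + F*(-5 + W))*(F + W) = (F + W)*(W + F*(-5 + W)))
J(4, B(-1))*(g(3, 0) - 15) = (4² - 5*(7/3 - ⅓*(-1))² + (7/3 - ⅓*(-1))*4² + 4*(7/3 - ⅓*(-1))² - 4*(7/3 - ⅓*(-1))*4)*((4 + 0) - 15) = (16 - 5*(7/3 + ⅓)² + (7/3 + ⅓)*16 + 4*(7/3 + ⅓)² - 4*(7/3 + ⅓)*4)*(4 - 15) = (16 - 5*(8/3)² + (8/3)*16 + 4*(8/3)² - 4*8/3*4)*(-11) = (16 - 5*64/9 + 128/3 + 4*(64/9) - 128/3)*(-11) = (16 - 320/9 + 128/3 + 256/9 - 128/3)*(-11) = (80/9)*(-11) = -880/9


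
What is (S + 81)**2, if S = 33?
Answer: 12996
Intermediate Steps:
(S + 81)**2 = (33 + 81)**2 = 114**2 = 12996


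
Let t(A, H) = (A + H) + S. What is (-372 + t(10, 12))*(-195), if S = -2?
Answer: 68640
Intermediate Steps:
t(A, H) = -2 + A + H (t(A, H) = (A + H) - 2 = -2 + A + H)
(-372 + t(10, 12))*(-195) = (-372 + (-2 + 10 + 12))*(-195) = (-372 + 20)*(-195) = -352*(-195) = 68640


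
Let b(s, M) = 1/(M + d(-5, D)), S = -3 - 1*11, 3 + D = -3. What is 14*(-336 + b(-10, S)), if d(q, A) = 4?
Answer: -23527/5 ≈ -4705.4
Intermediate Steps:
D = -6 (D = -3 - 3 = -6)
S = -14 (S = -3 - 11 = -14)
b(s, M) = 1/(4 + M) (b(s, M) = 1/(M + 4) = 1/(4 + M))
14*(-336 + b(-10, S)) = 14*(-336 + 1/(4 - 14)) = 14*(-336 + 1/(-10)) = 14*(-336 - ⅒) = 14*(-3361/10) = -23527/5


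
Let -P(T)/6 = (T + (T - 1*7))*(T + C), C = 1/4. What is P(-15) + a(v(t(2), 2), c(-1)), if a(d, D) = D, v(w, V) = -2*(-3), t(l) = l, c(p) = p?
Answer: -6551/2 ≈ -3275.5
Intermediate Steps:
v(w, V) = 6
C = 1/4 ≈ 0.25000
P(T) = -6*(-7 + 2*T)*(1/4 + T) (P(T) = -6*(T + (T - 1*7))*(T + 1/4) = -6*(T + (T - 7))*(1/4 + T) = -6*(T + (-7 + T))*(1/4 + T) = -6*(-7 + 2*T)*(1/4 + T))
P(-15) + a(v(t(2), 2), c(-1)) = (21/2 - 12*(-15)**2 + 39*(-15)) - 1 = (21/2 - 12*225 - 585) - 1 = (21/2 - 2700 - 585) - 1 = -6549/2 - 1 = -6551/2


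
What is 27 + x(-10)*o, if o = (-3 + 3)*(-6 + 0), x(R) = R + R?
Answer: 27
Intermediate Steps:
x(R) = 2*R
o = 0 (o = 0*(-6) = 0)
27 + x(-10)*o = 27 + (2*(-10))*0 = 27 - 20*0 = 27 + 0 = 27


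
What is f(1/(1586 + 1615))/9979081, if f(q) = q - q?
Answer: 0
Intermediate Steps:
f(q) = 0
f(1/(1586 + 1615))/9979081 = 0/9979081 = 0*(1/9979081) = 0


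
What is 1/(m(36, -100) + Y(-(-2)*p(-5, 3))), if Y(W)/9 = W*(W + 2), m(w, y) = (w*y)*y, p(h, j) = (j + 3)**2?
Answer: 1/407952 ≈ 2.4513e-6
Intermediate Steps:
p(h, j) = (3 + j)**2
m(w, y) = w*y**2
Y(W) = 9*W*(2 + W) (Y(W) = 9*(W*(W + 2)) = 9*(W*(2 + W)) = 9*W*(2 + W))
1/(m(36, -100) + Y(-(-2)*p(-5, 3))) = 1/(36*(-100)**2 + 9*(-(-2)*(3 + 3)**2)*(2 - (-2)*(3 + 3)**2)) = 1/(36*10000 + 9*(-(-2)*6**2)*(2 - (-2)*6**2)) = 1/(360000 + 9*(-(-2)*36)*(2 - (-2)*36)) = 1/(360000 + 9*(-1*(-72))*(2 - 1*(-72))) = 1/(360000 + 9*72*(2 + 72)) = 1/(360000 + 9*72*74) = 1/(360000 + 47952) = 1/407952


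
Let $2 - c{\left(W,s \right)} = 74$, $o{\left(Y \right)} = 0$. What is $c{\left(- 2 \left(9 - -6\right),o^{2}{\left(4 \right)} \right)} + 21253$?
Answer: $21181$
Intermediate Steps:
$c{\left(W,s \right)} = -72$ ($c{\left(W,s \right)} = 2 - 74 = -72$)
$c{\left(- 2 \left(9 - -6\right),o^{2}{\left(4 \right)} \right)} + 21253 = -72 + 21253 = 21181$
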